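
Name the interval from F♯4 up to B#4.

augmented fourth

Counting letters F–G–A–B gives a fourth.
F#→B# = 6 semitones, 1 wider than the perfect fourth (5), so augmented.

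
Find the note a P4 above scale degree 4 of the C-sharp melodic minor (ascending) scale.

B

Scale degree 4 of C# melodic minor (ascending) is F#.
A perfect fourth (5 semitones) above F# lands on the letter B, giving B.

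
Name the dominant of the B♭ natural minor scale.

The Bb natural minor scale runs Bb C Db Eb F Gb Ab.
Degree 5 is F.

F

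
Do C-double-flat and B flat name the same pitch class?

Yes

Cbb is pitch class 10; Bb is pitch class 10.
All spellings map to pitch class 10, so they are enharmonically equivalent.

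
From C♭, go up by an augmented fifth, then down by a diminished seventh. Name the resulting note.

An augmented fifth up from Cb is G (letter G, 8 semitones up).
A diminished seventh down from G is A# (letter A, 9 semitones down).

A#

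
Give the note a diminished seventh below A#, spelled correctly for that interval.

A seventh below A lands on the letter B.
A diminished seventh spans 9 semitones, so A# moves to pitch class 1. On the letter B that is B##.

B##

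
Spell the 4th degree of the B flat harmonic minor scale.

Eb

Degree 4 takes the letter 3 steps above B, which is E.
In harmonic minor, degree 4 sits 5 semitones above the tonic. Bb + 5 semitones is pitch class 3, spelled on E as Eb.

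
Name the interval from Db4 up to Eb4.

major second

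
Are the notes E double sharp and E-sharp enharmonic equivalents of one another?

No

Two spellings are enharmonically equivalent only if they share a pitch class.
Here E## → 6, E# → 5; 5 ≠ 6, so they are not.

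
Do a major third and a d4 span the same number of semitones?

A major third spans 4 semitones; a diminished fourth spans 4.
They are enharmonically equivalent.

Yes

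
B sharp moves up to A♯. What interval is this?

minor seventh

The letter names run B→A, a span of 6 letter steps, so the interval is some kind of seventh.
B# to A# is 10 semitones. A major seventh is 11, so 10 makes it minor.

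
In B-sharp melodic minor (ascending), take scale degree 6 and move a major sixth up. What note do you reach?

Scale degree 6 of B# melodic minor (ascending) is G##.
A major sixth (9 semitones) above G## lands on the letter E, giving E##.

E##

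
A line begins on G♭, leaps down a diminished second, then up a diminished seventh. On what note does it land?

Eb

A diminished second down from Gb is F# (letter F, 0 semitones down).
A diminished seventh up from F# is Eb (letter E, 9 semitones up).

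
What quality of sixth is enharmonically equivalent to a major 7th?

doubly augmented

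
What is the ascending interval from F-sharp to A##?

Counting letters F–G–A gives a third.
F#→A## = 5 semitones, 1 wider than the major third (4), so augmented.

augmented third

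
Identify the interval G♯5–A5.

minor second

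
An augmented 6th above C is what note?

A#

A sixth above C lands on the letter A.
An augmented sixth spans 10 semitones, so C moves to pitch class 10. On the letter A that is A#.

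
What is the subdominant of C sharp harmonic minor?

F#

Degree 4 takes the letter 3 steps above C, which is F.
In harmonic minor, degree 4 sits 5 semitones above the tonic. C# + 5 semitones is pitch class 6, spelled on F as F#.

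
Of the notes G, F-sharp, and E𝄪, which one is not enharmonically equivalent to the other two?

G

In 12-tone equal temperament, enharmonic equivalents share a pitch class. G is pitch class 7; F# is pitch class 6; E## is pitch class 6.
F# and E## share pitch class 6, while G is pitch class 7.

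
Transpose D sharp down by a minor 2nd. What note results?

A second below D lands on the letter C.
A minor second spans 1 semitone, so D# moves to pitch class 2. On the letter C that is C##.

C##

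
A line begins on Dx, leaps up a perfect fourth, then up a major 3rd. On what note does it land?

B##

A perfect fourth up from D## is G## (letter G, 5 semitones up).
A major third up from G## is B## (letter B, 4 semitones up).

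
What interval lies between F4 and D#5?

augmented sixth

The letter names run F→D, a span of 5 letter steps, so the interval is some kind of sixth.
F to D# is 10 semitones. A major sixth is 9, so 10 makes it augmented.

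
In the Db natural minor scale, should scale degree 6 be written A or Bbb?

Bbb

Each scale degree takes a distinct letter name. Degree 6 of a scale on D must use the letter B.
Bbb and A are enharmonically the same pitch, but only Bbb uses the letter B, so it is the correct spelling here.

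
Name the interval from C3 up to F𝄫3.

The letter names run C→F, a span of 3 letter steps, so the interval is some kind of fourth.
C to Fbb is 3 semitones. A perfect fourth is 5, so 3 makes it doubly diminished.

doubly diminished fourth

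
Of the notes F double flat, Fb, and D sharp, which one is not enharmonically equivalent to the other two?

In 12-tone equal temperament, enharmonic equivalents share a pitch class. Fbb is pitch class 3; Fb is pitch class 4; D# is pitch class 3.
Fbb and D# share pitch class 3, while Fb is pitch class 4.

Fb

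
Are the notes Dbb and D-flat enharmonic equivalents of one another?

No

Two spellings are enharmonically equivalent only if they share a pitch class.
Here Dbb → 0, Db → 1; 0 ≠ 1, so they are not.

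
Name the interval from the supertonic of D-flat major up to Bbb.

diminished fifth

The supertonic of Db major is Eb.
Eb up to Bbb: letters E→B make it a fifth; 6 semitones makes it diminished.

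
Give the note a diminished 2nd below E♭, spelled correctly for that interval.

D#

A second below E lands on the letter D.
A diminished second spans 0 semitones, so Eb moves to pitch class 3. On the letter D that is D#.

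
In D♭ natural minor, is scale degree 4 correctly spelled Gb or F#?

Each scale degree takes a distinct letter name. Degree 4 of a scale on D must use the letter G.
Gb and F# are enharmonically the same pitch, but only Gb uses the letter G, so it is the correct spelling here.

Gb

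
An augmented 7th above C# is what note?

C up a major seventh is B, so the target letter is B.
From C#, an augmented seventh is 12 semitones up: B##.

B##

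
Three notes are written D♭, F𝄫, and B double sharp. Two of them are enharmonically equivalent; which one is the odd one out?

Fbb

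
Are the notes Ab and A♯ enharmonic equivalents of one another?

Two spellings are enharmonically equivalent only if they share a pitch class.
Here Ab → 8, A# → 10; 8 ≠ 10, so they are not.

No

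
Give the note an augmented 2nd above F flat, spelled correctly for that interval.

A second above F lands on the letter G.
An augmented second spans 3 semitones, so Fb moves to pitch class 7. On the letter G that is G.

G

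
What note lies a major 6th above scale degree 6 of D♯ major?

Scale degree 6 of D# major is B#.
A major sixth (9 semitones) above B# lands on the letter G, giving G##.

G##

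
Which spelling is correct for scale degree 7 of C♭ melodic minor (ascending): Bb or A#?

Each scale degree takes a distinct letter name. Degree 7 of a scale on C must use the letter B.
Bb and A# are enharmonically the same pitch, but only Bb uses the letter B, so it is the correct spelling here.

Bb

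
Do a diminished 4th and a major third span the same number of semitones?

Yes

A diminished fourth spans 4 semitones; a major third spans 4.
They are enharmonically equivalent.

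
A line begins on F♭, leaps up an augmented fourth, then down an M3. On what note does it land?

An augmented fourth up from Fb is Bb (letter B, 6 semitones up).
A major third down from Bb is Gb (letter G, 4 semitones down).

Gb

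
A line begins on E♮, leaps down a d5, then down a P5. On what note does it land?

D#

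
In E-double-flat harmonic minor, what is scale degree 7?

Db

The Ebb harmonic minor scale runs Ebb Fb Gbb Abb Bbb Cbb Db.
Degree 7 is Db.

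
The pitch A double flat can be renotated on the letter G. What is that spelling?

Abb is pitch class 7. The letter G alone is pitch class 7.
Pitch class 7 on G needs no accidental: G.

G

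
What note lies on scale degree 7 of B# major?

A##

The B# major scale runs B# C## D## E# F## G## A##.
Degree 7 is A##.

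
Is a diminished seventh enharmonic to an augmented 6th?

A diminished seventh spans 9 semitones; an augmented sixth spans 10.
The spans differ, so they are not enharmonic equivalents.

No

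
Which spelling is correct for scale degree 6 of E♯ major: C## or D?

Each scale degree takes a distinct letter name. Degree 6 of a scale on E must use the letter C.
C## and D are enharmonically the same pitch, but only C## uses the letter C, so it is the correct spelling here.

C##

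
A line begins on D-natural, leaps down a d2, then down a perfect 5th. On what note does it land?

A diminished second down from D is C## (letter C, 0 semitones down).
A perfect fifth down from C## is F## (letter F, 7 semitones down).

F##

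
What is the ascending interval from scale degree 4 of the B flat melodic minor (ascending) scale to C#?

Scale degree 4 of Bb melodic minor (ascending) is Eb.
Eb up to C#: letters E→C make it a sixth; 10 semitones makes it augmented.

augmented sixth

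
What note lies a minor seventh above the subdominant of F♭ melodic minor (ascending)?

The subdominant of Fb melodic minor (ascending) is Bbb.
A minor seventh (10 semitones) above Bbb lands on the letter A, giving Abb.

Abb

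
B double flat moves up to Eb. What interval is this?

The letter names run B→E, a span of 3 letter steps, so the interval is some kind of fourth.
Bbb to Eb is 6 semitones. A perfect fourth is 5, so 6 makes it augmented.

augmented fourth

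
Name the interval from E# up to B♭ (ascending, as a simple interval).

doubly diminished fifth

The letter names run E→B, a span of 4 letter steps, so the interval is some kind of fifth.
E# to Bb is 5 semitones. A perfect fifth is 7, so 5 makes it doubly diminished.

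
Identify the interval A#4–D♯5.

Counting letters A–B–C–D gives a fourth.
A#→D# = 5 semitones, exactly the perfect fourth.

perfect fourth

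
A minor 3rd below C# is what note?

A#

A third below C lands on the letter A.
A minor third spans 3 semitones, so C# moves to pitch class 10. On the letter A that is A#.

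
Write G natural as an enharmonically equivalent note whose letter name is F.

F##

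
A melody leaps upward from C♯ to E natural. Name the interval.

minor third

The letter names run C→E, a span of 2 letter steps, so the interval is some kind of third.
C# to E is 3 semitones. A major third is 4, so 3 makes it minor.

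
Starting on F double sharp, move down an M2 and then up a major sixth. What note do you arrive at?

C##

A major second down from F## is E# (letter E, 2 semitones down).
A major sixth up from E# is C## (letter C, 9 semitones up).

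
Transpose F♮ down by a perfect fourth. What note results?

C

F down a perfect fourth is C, so the target letter is C.
From F, a perfect fourth is 5 semitones down: C.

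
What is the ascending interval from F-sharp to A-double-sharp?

Counting letters F–G–A gives a third.
F#→A## = 5 semitones, 1 wider than the major third (4), so augmented.

augmented third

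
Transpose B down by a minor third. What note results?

G#

A third below B lands on the letter G.
A minor third spans 3 semitones, so B moves to pitch class 8. On the letter G that is G#.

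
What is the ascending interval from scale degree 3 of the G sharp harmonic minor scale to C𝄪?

Scale degree 3 of G# harmonic minor is B.
B up to C##: letters B→C make it a second; 3 semitones makes it augmented.

augmented second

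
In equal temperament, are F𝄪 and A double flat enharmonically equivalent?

Yes

F## = pitch class 7 and Abb = pitch class 7 — the same pitch class, so they are enharmonic equivalents.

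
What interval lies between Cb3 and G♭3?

Counting letters C–D–E–F–G gives a fifth.
Cb→Gb = 7 semitones, exactly the perfect fifth.

perfect fifth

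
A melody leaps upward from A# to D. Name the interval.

diminished fourth

The letter names run A→D, a span of 3 letter steps, so the interval is some kind of fourth.
A# to D is 4 semitones. A perfect fourth is 5, so 4 makes it diminished.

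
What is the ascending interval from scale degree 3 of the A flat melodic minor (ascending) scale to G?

Scale degree 3 of Ab melodic minor (ascending) is Cb.
Cb up to G: letters C→G make it a fifth; 8 semitones makes it augmented.

augmented fifth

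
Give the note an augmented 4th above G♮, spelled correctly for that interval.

A fourth above G lands on the letter C.
An augmented fourth spans 6 semitones, so G moves to pitch class 1. On the letter C that is C#.

C#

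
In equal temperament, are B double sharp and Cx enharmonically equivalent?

B## is pitch class 1; C## is pitch class 2.
The pitch classes differ (1 vs. 2), so they are not enharmonic equivalents.

No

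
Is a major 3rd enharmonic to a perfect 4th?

No

A major third spans 4 semitones; a perfect fourth spans 5.
The spans differ, so they are not enharmonic equivalents.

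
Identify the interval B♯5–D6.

diminished third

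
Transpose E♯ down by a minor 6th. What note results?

G##

E down a major sixth is G, so the target letter is G.
From E#, a minor sixth is 8 semitones down: G##.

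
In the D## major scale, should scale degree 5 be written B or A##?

Each scale degree takes a distinct letter name. Degree 5 of a scale on D must use the letter A.
A## and B are enharmonically the same pitch, but only A## uses the letter A, so it is the correct spelling here.

A##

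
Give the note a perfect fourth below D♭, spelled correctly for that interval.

Ab

D down a perfect fourth is A, so the target letter is A.
From Db, a perfect fourth is 5 semitones down: Ab.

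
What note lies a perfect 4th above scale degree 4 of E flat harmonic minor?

Scale degree 4 of Eb harmonic minor is Ab.
A perfect fourth (5 semitones) above Ab lands on the letter D, giving Db.

Db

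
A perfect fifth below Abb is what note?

Dbb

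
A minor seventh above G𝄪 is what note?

F##

A seventh above G lands on the letter F.
A minor seventh spans 10 semitones, so G## moves to pitch class 7. On the letter F that is F##.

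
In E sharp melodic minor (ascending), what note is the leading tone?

The E# melodic minor (ascending) scale runs E# F## G# A# B# C## D##.
Degree 7 is D##.

D##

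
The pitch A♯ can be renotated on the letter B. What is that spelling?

Plain B sits 1 semitone above A#, so on the letter B the same pitch needs a flat: Bb.

Bb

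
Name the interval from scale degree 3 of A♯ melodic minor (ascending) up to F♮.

diminished fourth

Scale degree 3 of A# melodic minor (ascending) is C#.
C# up to F: letters C→F make it a fourth; 4 semitones makes it diminished.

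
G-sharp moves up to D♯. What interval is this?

perfect fifth

The letter names run G→D, a span of 4 letter steps, so the interval is some kind of fifth.
G# to D# is 7 semitones. A perfect fifth is 7, so 7 makes it perfect.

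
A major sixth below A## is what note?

A down a major sixth is C, so the target letter is C.
From A##, a major sixth is 9 semitones down: C##.

C##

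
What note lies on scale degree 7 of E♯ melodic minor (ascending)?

D##

The E# melodic minor (ascending) scale runs E# F## G# A# B# C## D##.
Degree 7 is D##.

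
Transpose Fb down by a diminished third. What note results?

D

F down a major third is Db, so the target letter is D.
From Fb, a diminished third is 2 semitones down: D.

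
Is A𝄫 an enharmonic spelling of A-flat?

No

Abb is pitch class 7; Ab is pitch class 8.
The pitch classes differ (7 vs. 8), so they are not enharmonic equivalents.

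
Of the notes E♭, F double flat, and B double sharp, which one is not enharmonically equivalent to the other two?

In 12-tone equal temperament, enharmonic equivalents share a pitch class. Eb is pitch class 3; Fbb is pitch class 3; B## is pitch class 1.
Eb and Fbb share pitch class 3, while B## is pitch class 1.

B##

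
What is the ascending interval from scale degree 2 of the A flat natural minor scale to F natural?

Scale degree 2 of Ab natural minor is Bb.
Bb up to F: letters B→F make it a fifth; 7 semitones makes it perfect.

perfect fifth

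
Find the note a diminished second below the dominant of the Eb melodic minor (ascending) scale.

The dominant of Eb melodic minor (ascending) is Bb.
A diminished second (0 semitones) below Bb lands on the letter A, giving A#.

A#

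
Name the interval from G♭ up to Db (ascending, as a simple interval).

perfect fifth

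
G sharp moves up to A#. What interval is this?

major second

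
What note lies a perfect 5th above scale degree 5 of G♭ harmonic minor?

Ab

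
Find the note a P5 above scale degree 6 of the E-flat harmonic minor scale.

Scale degree 6 of Eb harmonic minor is Cb.
A perfect fifth (7 semitones) above Cb lands on the letter G, giving Gb.

Gb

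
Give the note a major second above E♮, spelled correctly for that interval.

A second above E lands on the letter F.
A major second spans 2 semitones, so E moves to pitch class 6. On the letter F that is F#.

F#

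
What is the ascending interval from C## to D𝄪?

The letter names run C→D, a span of 1 letter step, so the interval is some kind of second.
C## to D## is 2 semitones. A major second is 2, so 2 makes it major.

major second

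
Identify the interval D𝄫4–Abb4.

perfect fifth

The letter names run D→A, a span of 4 letter steps, so the interval is some kind of fifth.
Dbb to Abb is 7 semitones. A perfect fifth is 7, so 7 makes it perfect.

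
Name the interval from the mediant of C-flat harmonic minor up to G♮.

augmented third

The mediant of Cb harmonic minor is Ebb.
Ebb up to G: letters E→G make it a third; 5 semitones makes it augmented.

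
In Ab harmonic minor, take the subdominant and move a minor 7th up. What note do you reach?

The subdominant of Ab harmonic minor is Db.
A minor seventh (10 semitones) above Db lands on the letter C, giving Cb.

Cb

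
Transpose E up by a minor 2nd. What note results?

F

E up a major second is F#, so the target letter is F.
From E, a minor second is 1 semitone up: F.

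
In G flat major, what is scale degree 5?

Db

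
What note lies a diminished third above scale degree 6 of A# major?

A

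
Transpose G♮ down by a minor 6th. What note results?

G down a major sixth is Bb, so the target letter is B.
From G, a minor sixth is 8 semitones down: B.

B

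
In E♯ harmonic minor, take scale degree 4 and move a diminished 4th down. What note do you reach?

E##

Scale degree 4 of E# harmonic minor is A#.
A diminished fourth (4 semitones) below A# lands on the letter E, giving E##.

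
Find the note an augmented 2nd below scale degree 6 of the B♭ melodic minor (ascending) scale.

Scale degree 6 of Bb melodic minor (ascending) is G.
An augmented second (3 semitones) below G lands on the letter F, giving Fb.

Fb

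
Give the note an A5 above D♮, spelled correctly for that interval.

A#

A fifth above D lands on the letter A.
An augmented fifth spans 8 semitones, so D moves to pitch class 10. On the letter A that is A#.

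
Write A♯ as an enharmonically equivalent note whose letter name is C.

Cbb

Plain C sits 2 semitones above A#, so on the letter C the same pitch needs a double flat: Cbb.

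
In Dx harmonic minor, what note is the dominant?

Degree 5 takes the letter 4 steps above D, which is A.
In harmonic minor, degree 5 sits 7 semitones above the tonic. D## + 7 semitones is pitch class 11, spelled on A as A##.

A##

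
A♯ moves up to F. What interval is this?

diminished sixth

Counting letters A–B–C–D–E–F gives a sixth.
A#→F = 7 semitones, 2 narrower than the major sixth (9), so diminished.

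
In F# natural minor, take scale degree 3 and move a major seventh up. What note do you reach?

Scale degree 3 of F# natural minor is A.
A major seventh (11 semitones) above A lands on the letter G, giving G#.

G#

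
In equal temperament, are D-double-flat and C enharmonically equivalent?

Dbb = pitch class 0 and C = pitch class 0 — the same pitch class, so they are enharmonic equivalents.

Yes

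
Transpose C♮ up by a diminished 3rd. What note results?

A third above C lands on the letter E.
A diminished third spans 2 semitones, so C moves to pitch class 2. On the letter E that is Ebb.

Ebb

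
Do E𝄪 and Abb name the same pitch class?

E## is pitch class 6; Abb is pitch class 7.
The pitch classes differ (6 vs. 7), so they are not enharmonic equivalents.

No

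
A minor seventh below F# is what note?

G#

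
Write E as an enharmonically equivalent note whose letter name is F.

Fb

Plain F sits 1 semitone above E, so on the letter F the same pitch needs a flat: Fb.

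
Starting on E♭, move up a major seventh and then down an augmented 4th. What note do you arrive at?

A major seventh up from Eb is D (letter D, 11 semitones up).
An augmented fourth down from D is Ab (letter A, 6 semitones down).

Ab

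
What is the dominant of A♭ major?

The Ab major scale runs Ab Bb C Db Eb F G.
Degree 5 is Eb.

Eb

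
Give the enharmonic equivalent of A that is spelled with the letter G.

G##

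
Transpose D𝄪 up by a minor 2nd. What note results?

D up a major second is E, so the target letter is E.
From D##, a minor second is 1 semitone up: E#.

E#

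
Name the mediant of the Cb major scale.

Eb

The Cb major scale runs Cb Db Eb Fb Gb Ab Bb.
Degree 3 is Eb.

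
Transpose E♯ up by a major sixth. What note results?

C##

A sixth above E lands on the letter C.
A major sixth spans 9 semitones, so E# moves to pitch class 2. On the letter C that is C##.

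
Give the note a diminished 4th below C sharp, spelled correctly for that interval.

C down a perfect fourth is G, so the target letter is G.
From C#, a diminished fourth is 4 semitones down: G##.

G##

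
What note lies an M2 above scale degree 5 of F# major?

D#

Scale degree 5 of F# major is C#.
A major second (2 semitones) above C# lands on the letter D, giving D#.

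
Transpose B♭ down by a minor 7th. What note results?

B down a major seventh is C, so the target letter is C.
From Bb, a minor seventh is 10 semitones down: C.

C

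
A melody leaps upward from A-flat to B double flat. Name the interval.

Counting letters A–B gives a second.
Ab→Bbb = 1 semitone, 1 narrower than the major second (2), so minor.

minor second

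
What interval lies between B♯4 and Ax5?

major seventh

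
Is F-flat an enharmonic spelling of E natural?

Yes

Fb is pitch class 4; E is pitch class 4.
All spellings map to pitch class 4, so they are enharmonically equivalent.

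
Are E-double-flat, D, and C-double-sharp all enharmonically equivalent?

Yes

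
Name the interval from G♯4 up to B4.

minor third

The letter names run G→B, a span of 2 letter steps, so the interval is some kind of third.
G# to B is 3 semitones. A major third is 4, so 3 makes it minor.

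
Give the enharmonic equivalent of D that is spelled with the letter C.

Plain C sits 2 semitones below D, so on the letter C the same pitch needs a double sharp: C##.

C##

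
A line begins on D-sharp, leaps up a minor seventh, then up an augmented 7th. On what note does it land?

A minor seventh up from D# is C# (letter C, 10 semitones up).
An augmented seventh up from C# is B## (letter B, 12 semitones up).

B##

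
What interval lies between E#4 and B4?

diminished fifth

Counting letters E–F–G–A–B gives a fifth.
E#→B = 6 semitones, 1 narrower than the perfect fifth (7), so diminished.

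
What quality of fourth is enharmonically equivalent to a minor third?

A minor third spans 3 semitones.
A fourth spanning 3 semitones is doubly diminished (the perfect fourth is 5).

doubly diminished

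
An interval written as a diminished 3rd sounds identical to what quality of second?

A diminished third spans 2 semitones.
A second spanning 2 semitones is major (the major second is 2).

major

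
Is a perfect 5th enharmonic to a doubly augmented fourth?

A perfect fifth spans 7 semitones; a doubly augmented fourth spans 7.
They are enharmonically equivalent.

Yes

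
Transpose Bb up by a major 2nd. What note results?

B up a major second is C#, so the target letter is C.
From Bb, a major second is 2 semitones up: C.

C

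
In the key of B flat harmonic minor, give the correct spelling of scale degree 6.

Degree 6 takes the letter 5 steps above B, which is G.
In harmonic minor, degree 6 sits 8 semitones above the tonic. Bb + 8 semitones is pitch class 6, spelled on G as Gb.

Gb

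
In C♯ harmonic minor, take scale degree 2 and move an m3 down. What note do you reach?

Scale degree 2 of C# harmonic minor is D#.
A minor third (3 semitones) below D# lands on the letter B, giving B#.

B#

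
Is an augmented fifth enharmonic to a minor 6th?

An augmented fifth spans 8 semitones; a minor sixth spans 8.
They are enharmonically equivalent.

Yes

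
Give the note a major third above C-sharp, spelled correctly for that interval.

E#

A third above C lands on the letter E.
A major third spans 4 semitones, so C# moves to pitch class 5. On the letter E that is E#.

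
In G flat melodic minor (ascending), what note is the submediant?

Degree 6 takes the letter 5 steps above G, which is E.
In melodic minor (ascending), degree 6 sits 9 semitones above the tonic. Gb + 9 semitones is pitch class 3, spelled on E as Eb.

Eb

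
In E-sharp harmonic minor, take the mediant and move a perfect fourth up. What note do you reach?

C#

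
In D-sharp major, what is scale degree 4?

G#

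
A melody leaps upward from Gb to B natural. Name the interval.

The letter names run G→B, a span of 2 letter steps, so the interval is some kind of third.
Gb to B is 5 semitones. A major third is 4, so 5 makes it augmented.

augmented third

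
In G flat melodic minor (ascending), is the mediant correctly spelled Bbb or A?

Bbb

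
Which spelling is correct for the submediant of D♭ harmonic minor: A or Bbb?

Bbb

Each scale degree takes a distinct letter name. Degree 6 of a scale on D must use the letter B.
Bbb and A are enharmonically the same pitch, but only Bbb uses the letter B, so it is the correct spelling here.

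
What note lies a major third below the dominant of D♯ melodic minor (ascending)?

F#

The dominant of D# melodic minor (ascending) is A#.
A major third (4 semitones) below A# lands on the letter F, giving F#.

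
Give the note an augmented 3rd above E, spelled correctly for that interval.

E up a major third is G#, so the target letter is G.
From E, an augmented third is 5 semitones up: G##.

G##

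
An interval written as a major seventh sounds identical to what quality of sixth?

doubly augmented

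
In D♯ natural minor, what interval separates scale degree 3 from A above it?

minor third

Scale degree 3 of D# natural minor is F#.
F# up to A: letters F→A make it a third; 3 semitones makes it minor.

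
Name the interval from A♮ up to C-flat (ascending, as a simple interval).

diminished third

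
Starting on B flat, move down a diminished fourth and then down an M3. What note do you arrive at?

A diminished fourth down from Bb is F# (letter F, 4 semitones down).
A major third down from F# is D (letter D, 4 semitones down).

D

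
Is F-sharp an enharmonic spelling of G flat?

Yes

F# = pitch class 6 and Gb = pitch class 6 — the same pitch class, so they are enharmonic equivalents.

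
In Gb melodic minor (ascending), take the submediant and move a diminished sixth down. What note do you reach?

The submediant of Gb melodic minor (ascending) is Eb.
A diminished sixth (7 semitones) below Eb lands on the letter G, giving G#.

G#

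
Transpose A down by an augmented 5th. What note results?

A down a perfect fifth is D, so the target letter is D.
From A, an augmented fifth is 8 semitones down: Db.

Db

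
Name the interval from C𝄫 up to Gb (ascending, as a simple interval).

augmented fifth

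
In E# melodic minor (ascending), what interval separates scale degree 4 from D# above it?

perfect fourth

Scale degree 4 of E# melodic minor (ascending) is A#.
A# up to D#: letters A→D make it a fourth; 5 semitones makes it perfect.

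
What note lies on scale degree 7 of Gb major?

The Gb major scale runs Gb Ab Bb Cb Db Eb F.
Degree 7 is F.

F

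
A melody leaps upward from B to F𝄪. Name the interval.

augmented fifth

The letter names run B→F, a span of 4 letter steps, so the interval is some kind of fifth.
B to F## is 8 semitones. A perfect fifth is 7, so 8 makes it augmented.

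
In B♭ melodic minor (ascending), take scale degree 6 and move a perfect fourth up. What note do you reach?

Scale degree 6 of Bb melodic minor (ascending) is G.
A perfect fourth (5 semitones) above G lands on the letter C, giving C.

C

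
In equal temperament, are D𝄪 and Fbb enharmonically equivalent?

D## is pitch class 4; Fbb is pitch class 3.
The pitch classes differ (4 vs. 3), so they are not enharmonic equivalents.

No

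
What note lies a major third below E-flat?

A third below E lands on the letter C.
A major third spans 4 semitones, so Eb moves to pitch class 11. On the letter C that is Cb.

Cb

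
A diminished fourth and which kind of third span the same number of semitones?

major

A diminished fourth spans 4 semitones.
A third spanning 4 semitones is major (the major third is 4).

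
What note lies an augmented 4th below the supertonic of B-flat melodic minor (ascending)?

The supertonic of Bb melodic minor (ascending) is C.
An augmented fourth (6 semitones) below C lands on the letter G, giving Gb.

Gb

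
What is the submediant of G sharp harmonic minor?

E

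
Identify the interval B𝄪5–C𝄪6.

The letter names run B→C, a span of 1 letter step, so the interval is some kind of second.
B## to C## is 1 semitone. A major second is 2, so 1 makes it minor.

minor second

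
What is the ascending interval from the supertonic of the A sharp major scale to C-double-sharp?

The supertonic of A# major is B#.
B# up to C##: letters B→C make it a second; 2 semitones makes it major.

major second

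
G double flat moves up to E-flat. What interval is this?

Counting letters G–A–B–C–D–E gives a sixth.
Gbb→Eb = 10 semitones, 1 wider than the major sixth (9), so augmented.

augmented sixth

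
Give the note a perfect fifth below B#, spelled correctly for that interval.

A fifth below B lands on the letter E.
A perfect fifth spans 7 semitones, so B# moves to pitch class 5. On the letter E that is E#.

E#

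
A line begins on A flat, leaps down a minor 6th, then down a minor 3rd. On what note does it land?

A minor sixth down from Ab is C (letter C, 8 semitones down).
A minor third down from C is A (letter A, 3 semitones down).

A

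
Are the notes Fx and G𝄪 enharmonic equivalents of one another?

F## is pitch class 7; G## is pitch class 9.
The pitch classes differ (7 vs. 9), so they are not enharmonic equivalents.

No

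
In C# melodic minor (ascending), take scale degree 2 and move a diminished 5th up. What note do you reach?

A

Scale degree 2 of C# melodic minor (ascending) is D#.
A diminished fifth (6 semitones) above D# lands on the letter A, giving A.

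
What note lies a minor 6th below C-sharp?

E#

A sixth below C lands on the letter E.
A minor sixth spans 8 semitones, so C# moves to pitch class 5. On the letter E that is E#.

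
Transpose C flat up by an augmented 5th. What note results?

G

A fifth above C lands on the letter G.
An augmented fifth spans 8 semitones, so Cb moves to pitch class 7. On the letter G that is G.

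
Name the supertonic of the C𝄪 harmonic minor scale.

The C## harmonic minor scale runs C## D## E# F## G## A# B##.
Degree 2 is D##.

D##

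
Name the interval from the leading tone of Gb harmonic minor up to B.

The leading tone of Gb harmonic minor is F.
F up to B: letters F→B make it a fourth; 6 semitones makes it augmented.

augmented fourth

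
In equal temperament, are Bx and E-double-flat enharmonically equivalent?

Two spellings are enharmonically equivalent only if they share a pitch class.
Here B## → 1, Ebb → 2; 1 ≠ 2, so they are not.

No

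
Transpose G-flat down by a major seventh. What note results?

Abb

G down a major seventh is Ab, so the target letter is A.
From Gb, a major seventh is 11 semitones down: Abb.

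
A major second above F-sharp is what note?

G#

A second above F lands on the letter G.
A major second spans 2 semitones, so F# moves to pitch class 8. On the letter G that is G#.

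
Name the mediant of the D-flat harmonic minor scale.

Fb

Degree 3 takes the letter 2 steps above D, which is F.
In harmonic minor, degree 3 sits 3 semitones above the tonic. Db + 3 semitones is pitch class 4, spelled on F as Fb.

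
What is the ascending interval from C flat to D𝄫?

minor second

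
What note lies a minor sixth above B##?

G##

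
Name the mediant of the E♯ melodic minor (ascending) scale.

Degree 3 takes the letter 2 steps above E, which is G.
In melodic minor (ascending), degree 3 sits 3 semitones above the tonic. E# + 3 semitones is pitch class 8, spelled on G as G#.

G#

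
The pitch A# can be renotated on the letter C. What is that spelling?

Cbb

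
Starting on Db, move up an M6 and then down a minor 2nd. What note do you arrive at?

A

A major sixth up from Db is Bb (letter B, 9 semitones up).
A minor second down from Bb is A (letter A, 1 semitone down).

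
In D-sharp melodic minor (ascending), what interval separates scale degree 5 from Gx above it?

Scale degree 5 of D# melodic minor (ascending) is A#.
A# up to G##: letters A→G make it a seventh; 11 semitones makes it major.

major seventh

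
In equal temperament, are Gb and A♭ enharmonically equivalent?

No

Two spellings are enharmonically equivalent only if they share a pitch class.
Here Gb → 6, Ab → 8; 6 ≠ 8, so they are not.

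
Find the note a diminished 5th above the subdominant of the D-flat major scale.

The subdominant of Db major is Gb.
A diminished fifth (6 semitones) above Gb lands on the letter D, giving Dbb.

Dbb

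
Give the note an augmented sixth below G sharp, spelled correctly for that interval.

Bb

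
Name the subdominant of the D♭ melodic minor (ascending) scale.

The Db melodic minor (ascending) scale runs Db Eb Fb Gb Ab Bb C.
Degree 4 is Gb.

Gb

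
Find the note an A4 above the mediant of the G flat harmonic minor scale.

Eb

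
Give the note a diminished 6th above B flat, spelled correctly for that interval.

A sixth above B lands on the letter G.
A diminished sixth spans 7 semitones, so Bb moves to pitch class 5. On the letter G that is Gbb.

Gbb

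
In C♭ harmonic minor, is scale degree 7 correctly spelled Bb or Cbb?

Bb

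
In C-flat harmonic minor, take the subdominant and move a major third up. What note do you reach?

The subdominant of Cb harmonic minor is Fb.
A major third (4 semitones) above Fb lands on the letter A, giving Ab.

Ab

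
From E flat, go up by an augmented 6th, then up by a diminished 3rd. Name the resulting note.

Eb

An augmented sixth up from Eb is C# (letter C, 10 semitones up).
A diminished third up from C# is Eb (letter E, 2 semitones up).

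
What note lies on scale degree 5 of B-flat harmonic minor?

F

The Bb harmonic minor scale runs Bb C Db Eb F Gb A.
Degree 5 is F.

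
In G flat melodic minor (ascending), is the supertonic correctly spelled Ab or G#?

Ab

Each scale degree takes a distinct letter name. Degree 2 of a scale on G must use the letter A.
Ab and G# are enharmonically the same pitch, but only Ab uses the letter A, so it is the correct spelling here.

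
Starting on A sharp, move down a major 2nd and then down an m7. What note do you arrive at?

A major second down from A# is G# (letter G, 2 semitones down).
A minor seventh down from G# is A# (letter A, 10 semitones down).

A#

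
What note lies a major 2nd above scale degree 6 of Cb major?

Scale degree 6 of Cb major is Ab.
A major second (2 semitones) above Ab lands on the letter B, giving Bb.

Bb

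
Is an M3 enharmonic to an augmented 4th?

No

A major third spans 4 semitones; an augmented fourth spans 6.
The spans differ, so they are not enharmonic equivalents.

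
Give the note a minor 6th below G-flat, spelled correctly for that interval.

Bb

A sixth below G lands on the letter B.
A minor sixth spans 8 semitones, so Gb moves to pitch class 10. On the letter B that is Bb.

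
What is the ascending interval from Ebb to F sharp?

doubly augmented second

The letter names run E→F, a span of 1 letter step, so the interval is some kind of second.
Ebb to F# is 4 semitones. A major second is 2, so 4 makes it doubly augmented.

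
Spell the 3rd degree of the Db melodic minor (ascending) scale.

The Db melodic minor (ascending) scale runs Db Eb Fb Gb Ab Bb C.
Degree 3 is Fb.

Fb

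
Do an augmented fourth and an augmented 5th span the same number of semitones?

An augmented fourth spans 6 semitones; an augmented fifth spans 8.
The spans differ, so they are not enharmonic equivalents.

No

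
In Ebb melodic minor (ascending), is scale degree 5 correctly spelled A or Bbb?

Each scale degree takes a distinct letter name. Degree 5 of a scale on E must use the letter B.
Bbb and A are enharmonically the same pitch, but only Bbb uses the letter B, so it is the correct spelling here.

Bbb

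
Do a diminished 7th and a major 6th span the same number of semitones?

Yes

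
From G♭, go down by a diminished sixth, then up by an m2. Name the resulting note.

A diminished sixth down from Gb is B (letter B, 7 semitones down).
A minor second up from B is C (letter C, 1 semitone up).

C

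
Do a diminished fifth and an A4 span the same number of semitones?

A diminished fifth spans 6 semitones; an augmented fourth spans 6.
They are enharmonically equivalent.

Yes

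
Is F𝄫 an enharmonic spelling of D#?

Fbb = pitch class 3 and D# = pitch class 3 — the same pitch class, so they are enharmonic equivalents.

Yes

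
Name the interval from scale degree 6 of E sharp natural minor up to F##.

Scale degree 6 of E# natural minor is C#.
C# up to F##: letters C→F make it a fourth; 6 semitones makes it augmented.

augmented fourth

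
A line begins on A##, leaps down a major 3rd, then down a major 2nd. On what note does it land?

E#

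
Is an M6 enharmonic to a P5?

No

A major sixth spans 9 semitones; a perfect fifth spans 7.
The spans differ, so they are not enharmonic equivalents.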